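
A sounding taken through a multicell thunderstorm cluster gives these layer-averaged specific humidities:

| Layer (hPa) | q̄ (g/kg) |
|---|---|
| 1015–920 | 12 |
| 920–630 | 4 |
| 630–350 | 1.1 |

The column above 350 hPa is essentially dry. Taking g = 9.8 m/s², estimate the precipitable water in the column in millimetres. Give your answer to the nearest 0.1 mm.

Precipitable water is the column-integrated vapour mass per unit area: PW = (1/g) Σ q̄ Δp, with q in kg/kg and Δp in Pa (1 kg/m² of water = 1 mm).
Layer 1015–920 hPa: Δp = 95 hPa = 9500 Pa, q̄ = 0.012 kg/kg → 0.012 × 9500 / 9.8 = 11.63 mm
Layer 920–630 hPa: Δp = 290 hPa = 29000 Pa, q̄ = 0.004 kg/kg → 0.004 × 29000 / 9.8 = 11.84 mm
Layer 630–350 hPa: Δp = 280 hPa = 28000 Pa, q̄ = 0.0011 kg/kg → 0.0011 × 28000 / 9.8 = 3.14 mm
PW = 11.63 + 11.84 + 3.14 = 26.61 ≈ 26.6 mm.

PW ≈ 26.6 mm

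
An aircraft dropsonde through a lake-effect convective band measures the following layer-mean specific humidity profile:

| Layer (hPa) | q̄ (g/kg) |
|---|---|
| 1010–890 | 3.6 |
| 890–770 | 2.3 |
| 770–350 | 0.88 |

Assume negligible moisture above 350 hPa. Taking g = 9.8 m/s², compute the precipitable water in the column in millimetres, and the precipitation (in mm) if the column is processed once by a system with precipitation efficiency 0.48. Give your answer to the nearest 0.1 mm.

Precipitable water is the column-integrated vapour mass per unit area: PW = (1/g) Σ q̄ Δp, with q in kg/kg and Δp in Pa (1 kg/m² of water = 1 mm).
Layer 1010–890 hPa: Δp = 120 hPa = 12000 Pa, q̄ = 0.0036 kg/kg → 0.0036 × 12000 / 9.8 = 4.41 mm
Layer 890–770 hPa: Δp = 120 hPa = 12000 Pa, q̄ = 0.0023 kg/kg → 0.0023 × 12000 / 9.8 = 2.82 mm
Layer 770–350 hPa: Δp = 420 hPa = 42000 Pa, q̄ = 0.00088 kg/kg → 0.00088 × 42000 / 9.8 = 3.77 mm
PW = 4.41 + 2.82 + 3.77 = 11.00 ≈ 11.0 mm.
Precipitation = ε × PW = 0.48 × 11.0 = 5.3 mm.

PW ≈ 11.0 mm; precipitation ≈ 5.3 mm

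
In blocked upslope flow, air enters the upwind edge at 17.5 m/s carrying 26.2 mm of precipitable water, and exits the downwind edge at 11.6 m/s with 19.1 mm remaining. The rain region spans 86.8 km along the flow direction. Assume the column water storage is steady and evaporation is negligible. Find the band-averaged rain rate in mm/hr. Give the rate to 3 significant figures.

Column moisture flux per unit crosswind length is F = V × PW.
Inflow: F_in = 17.5 × 26.2 = 458.5 mm·m/s
Outflow: F_out = 11.6 × 19.1 = 221.56 mm·m/s
Steady-state rate R = (F_in − F_out)/L = (458.5 − 221.56) / 86800 m = 2.730e-03 mm/s.
R = 2.730e-03 × 3600 = 9.83 mm/hr.

R ≈ 9.83 mm/hr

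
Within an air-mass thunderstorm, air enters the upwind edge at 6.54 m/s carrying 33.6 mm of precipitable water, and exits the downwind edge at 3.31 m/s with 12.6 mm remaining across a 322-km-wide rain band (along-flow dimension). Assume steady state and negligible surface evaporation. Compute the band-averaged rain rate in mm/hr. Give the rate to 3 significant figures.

Column moisture flux per unit crosswind length is F = V × PW.
Inflow: F_in = 6.54 × 33.6 = 219.744 mm·m/s
Outflow: F_out = 3.31 × 12.6 = 41.706 mm·m/s
Steady-state rate R = (F_in − F_out)/L = (219.744 − 41.706) / 322000 m = 5.529e-04 mm/s.
R = 5.529e-04 × 3600 = 1.99 mm/hr.

R ≈ 1.99 mm/hr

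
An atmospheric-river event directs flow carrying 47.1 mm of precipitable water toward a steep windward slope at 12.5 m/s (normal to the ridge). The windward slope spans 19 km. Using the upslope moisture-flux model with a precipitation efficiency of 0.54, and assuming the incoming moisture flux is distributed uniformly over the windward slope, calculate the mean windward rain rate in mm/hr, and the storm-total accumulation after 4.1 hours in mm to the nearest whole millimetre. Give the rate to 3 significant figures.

Incoming column moisture flux per unit ridge length: F = V × PW = 12.5 × 47.1 = 588.75 mm·m/s.
Spread over the 19 km slope with efficiency ε = 0.54: R = ε·F/W = 0.54 × 588.75 / 19000 m = 1.673e-02 mm/s.
R = 1.673e-02 × 3600 = 60.2 mm/hr.
Over 4.1 h: total = 60.2 × 4.1 = 246.82 ≈ 247 mm.

R ≈ 60.2 mm/hr; total ≈ 247 mm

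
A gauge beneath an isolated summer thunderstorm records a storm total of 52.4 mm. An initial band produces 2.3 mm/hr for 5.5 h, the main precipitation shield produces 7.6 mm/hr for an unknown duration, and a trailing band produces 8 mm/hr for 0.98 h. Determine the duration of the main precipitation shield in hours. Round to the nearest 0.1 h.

Known phases: 2.3 × 5.5 + 8 × 0.98 = 12.65 + 7.84 = 20.49 mm.
Remaining depth = 52.4 − 20.49 = 31.91 mm.
Duration = 31.91 / 7.6 = 4.2 h.

duration ≈ 4.2 h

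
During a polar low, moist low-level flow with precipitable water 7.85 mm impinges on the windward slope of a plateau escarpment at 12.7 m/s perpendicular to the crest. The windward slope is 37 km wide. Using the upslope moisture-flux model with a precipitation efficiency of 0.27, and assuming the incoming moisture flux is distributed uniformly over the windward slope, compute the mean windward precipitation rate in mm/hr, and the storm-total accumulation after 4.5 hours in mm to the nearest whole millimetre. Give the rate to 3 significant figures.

Incoming column moisture flux per unit ridge length: F = V × PW = 12.7 × 7.85 = 99.695 mm·m/s.
Spread over the 37 km slope with efficiency ε = 0.27: R = ε·F/W = 0.27 × 99.695 / 37000 m = 7.275e-04 mm/s.
R = 7.275e-04 × 3600 = 2.62 mm/hr.
Over 4.5 h: total = 2.62 × 4.5 = 11.79 ≈ 12 mm.

R ≈ 2.62 mm/hr; total ≈ 12 mm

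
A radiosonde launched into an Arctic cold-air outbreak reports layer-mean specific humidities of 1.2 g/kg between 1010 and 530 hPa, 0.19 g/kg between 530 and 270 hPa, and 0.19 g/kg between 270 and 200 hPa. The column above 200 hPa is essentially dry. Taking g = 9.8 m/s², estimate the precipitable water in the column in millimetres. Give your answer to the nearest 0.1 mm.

PW ≈ 6.5 mm

Precipitable water is the column-integrated vapour mass per unit area: PW = (1/g) Σ q̄ Δp, with q in kg/kg and Δp in Pa (1 kg/m² of water = 1 mm).
Layer 1010–530 hPa: Δp = 480 hPa = 48000 Pa, q̄ = 0.0012 kg/kg → 0.0012 × 48000 / 9.8 = 5.88 mm
Layer 530–270 hPa: Δp = 260 hPa = 26000 Pa, q̄ = 0.00019 kg/kg → 0.00019 × 26000 / 9.8 = 0.50 mm
Layer 270–200 hPa: Δp = 70 hPa = 7000 Pa, q̄ = 0.00019 kg/kg → 0.00019 × 7000 / 9.8 = 0.14 mm
PW = 5.88 + 0.50 + 0.14 = 6.52 ≈ 6.5 mm.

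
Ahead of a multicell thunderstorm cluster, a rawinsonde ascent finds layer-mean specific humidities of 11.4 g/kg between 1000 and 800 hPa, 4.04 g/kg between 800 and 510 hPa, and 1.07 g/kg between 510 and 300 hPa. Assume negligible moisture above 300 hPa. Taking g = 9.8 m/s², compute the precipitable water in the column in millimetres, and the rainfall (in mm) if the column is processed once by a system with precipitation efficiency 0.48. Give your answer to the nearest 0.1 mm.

PW ≈ 37.5 mm; rainfall ≈ 18.0 mm

Precipitable water is the column-integrated vapour mass per unit area: PW = (1/g) Σ q̄ Δp, with q in kg/kg and Δp in Pa (1 kg/m² of water = 1 mm).
Layer 1000–800 hPa: Δp = 200 hPa = 20000 Pa, q̄ = 0.0114 kg/kg → 0.0114 × 20000 / 9.8 = 23.27 mm
Layer 800–510 hPa: Δp = 290 hPa = 29000 Pa, q̄ = 0.00404 kg/kg → 0.00404 × 29000 / 9.8 = 11.96 mm
Layer 510–300 hPa: Δp = 210 hPa = 21000 Pa, q̄ = 0.00107 kg/kg → 0.00107 × 21000 / 9.8 = 2.29 mm
PW = 23.27 + 11.96 + 2.29 = 37.52 ≈ 37.5 mm.
Rainfall = ε × PW = 0.48 × 37.5 = 18.0 mm.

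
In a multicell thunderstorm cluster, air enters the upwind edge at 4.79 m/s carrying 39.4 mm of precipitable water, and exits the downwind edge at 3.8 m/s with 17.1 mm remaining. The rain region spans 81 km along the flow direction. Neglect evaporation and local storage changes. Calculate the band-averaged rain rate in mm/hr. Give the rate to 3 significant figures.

R ≈ 5.50 mm/hr

Column moisture flux per unit crosswind length is F = V × PW.
Inflow: F_in = 4.79 × 39.4 = 188.726 mm·m/s
Outflow: F_out = 3.8 × 17.1 = 64.98 mm·m/s
Steady-state rate R = (F_in − F_out)/L = (188.726 − 64.98) / 81000 m = 1.528e-03 mm/s.
R = 1.528e-03 × 3600 = 5.50 mm/hr.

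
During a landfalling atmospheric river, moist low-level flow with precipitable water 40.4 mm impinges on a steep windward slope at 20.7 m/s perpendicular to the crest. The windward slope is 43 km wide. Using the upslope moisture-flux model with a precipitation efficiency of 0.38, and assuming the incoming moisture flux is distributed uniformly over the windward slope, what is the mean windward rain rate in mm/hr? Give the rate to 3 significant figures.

Incoming column moisture flux per unit ridge length: F = V × PW = 20.7 × 40.4 = 836.28 mm·m/s.
Spread over the 43 km slope with efficiency ε = 0.38: R = ε·F/W = 0.38 × 836.28 / 43000 m = 7.390e-03 mm/s.
R = 7.390e-03 × 3600 = 26.6 mm/hr.

R ≈ 26.6 mm/hr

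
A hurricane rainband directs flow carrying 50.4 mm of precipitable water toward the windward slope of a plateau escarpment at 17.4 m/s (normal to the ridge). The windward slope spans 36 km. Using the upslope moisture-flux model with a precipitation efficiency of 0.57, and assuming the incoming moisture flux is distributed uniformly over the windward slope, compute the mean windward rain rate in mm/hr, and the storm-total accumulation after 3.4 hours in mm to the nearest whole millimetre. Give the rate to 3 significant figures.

Incoming column moisture flux per unit ridge length: F = V × PW = 17.4 × 50.4 = 876.96 mm·m/s.
Spread over the 36 km slope with efficiency ε = 0.57: R = ε·F/W = 0.57 × 876.96 / 36000 m = 1.389e-02 mm/s.
R = 1.389e-02 × 3600 = 50.0 mm/hr.
Over 3.4 h: total = 50.0 × 3.4 = 170 mm.

R ≈ 50.0 mm/hr; total ≈ 170 mm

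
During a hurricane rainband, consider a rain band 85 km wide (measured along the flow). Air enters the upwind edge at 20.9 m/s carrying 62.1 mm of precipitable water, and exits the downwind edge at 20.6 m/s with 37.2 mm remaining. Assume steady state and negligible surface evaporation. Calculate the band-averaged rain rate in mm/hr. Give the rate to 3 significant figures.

Column moisture flux per unit crosswind length is F = V × PW.
Inflow: F_in = 20.9 × 62.1 = 1297.89 mm·m/s
Outflow: F_out = 20.6 × 37.2 = 766.32 mm·m/s
Steady-state rate R = (F_in − F_out)/L = (1297.89 − 766.32) / 85000 m = 6.254e-03 mm/s.
R = 6.254e-03 × 3600 = 22.5 mm/hr.

R ≈ 22.5 mm/hr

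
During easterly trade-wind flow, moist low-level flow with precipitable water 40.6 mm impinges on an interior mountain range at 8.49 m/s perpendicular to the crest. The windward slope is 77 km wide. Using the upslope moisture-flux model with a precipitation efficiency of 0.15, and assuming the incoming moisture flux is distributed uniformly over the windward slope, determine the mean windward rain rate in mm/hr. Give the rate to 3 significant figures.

R ≈ 2.42 mm/hr

Incoming column moisture flux per unit ridge length: F = V × PW = 8.49 × 40.6 = 344.694 mm·m/s.
Spread over the 77 km slope with efficiency ε = 0.15: R = ε·F/W = 0.15 × 344.694 / 77000 m = 6.715e-04 mm/s.
R = 6.715e-04 × 3600 = 2.42 mm/hr.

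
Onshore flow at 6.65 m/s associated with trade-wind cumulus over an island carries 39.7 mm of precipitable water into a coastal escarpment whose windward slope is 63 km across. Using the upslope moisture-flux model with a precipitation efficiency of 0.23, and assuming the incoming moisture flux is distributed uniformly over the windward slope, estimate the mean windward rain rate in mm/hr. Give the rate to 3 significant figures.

Incoming column moisture flux per unit ridge length: F = V × PW = 6.65 × 39.7 = 264.005 mm·m/s.
Spread over the 63 km slope with efficiency ε = 0.23: R = ε·F/W = 0.23 × 264.005 / 63000 m = 9.638e-04 mm/s.
R = 9.638e-04 × 3600 = 3.47 mm/hr.

R ≈ 3.47 mm/hr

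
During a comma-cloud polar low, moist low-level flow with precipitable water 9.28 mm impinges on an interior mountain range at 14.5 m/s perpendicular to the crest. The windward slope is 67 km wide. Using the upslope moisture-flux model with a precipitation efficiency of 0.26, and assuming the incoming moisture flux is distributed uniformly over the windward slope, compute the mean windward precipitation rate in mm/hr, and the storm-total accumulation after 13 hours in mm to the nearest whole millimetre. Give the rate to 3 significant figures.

Incoming column moisture flux per unit ridge length: F = V × PW = 14.5 × 9.28 = 134.56 mm·m/s.
Spread over the 67 km slope with efficiency ε = 0.26: R = ε·F/W = 0.26 × 134.56 / 67000 m = 5.222e-04 mm/s.
R = 5.222e-04 × 3600 = 1.88 mm/hr.
Over 13 h: total = 1.88 × 13 = 24.44 ≈ 24 mm.

R ≈ 1.88 mm/hr; total ≈ 24 mm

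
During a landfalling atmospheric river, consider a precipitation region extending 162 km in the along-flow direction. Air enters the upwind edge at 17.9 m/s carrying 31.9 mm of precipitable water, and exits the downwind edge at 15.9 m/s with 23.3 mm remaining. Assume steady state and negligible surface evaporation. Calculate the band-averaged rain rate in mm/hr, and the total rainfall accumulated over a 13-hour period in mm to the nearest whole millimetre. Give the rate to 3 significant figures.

R ≈ 4.46 mm/hr; total ≈ 58 mm

Column moisture flux per unit crosswind length is F = V × PW.
Inflow: F_in = 17.9 × 31.9 = 571.01 mm·m/s
Outflow: F_out = 15.9 × 23.3 = 370.47 mm·m/s
Steady-state rate R = (F_in − F_out)/L = (571.01 − 370.47) / 162000 m = 1.238e-03 mm/s.
R = 1.238e-03 × 3600 = 4.46 mm/hr.
Over 13 h: total = 4.46 × 13 = 57.98 ≈ 58 mm.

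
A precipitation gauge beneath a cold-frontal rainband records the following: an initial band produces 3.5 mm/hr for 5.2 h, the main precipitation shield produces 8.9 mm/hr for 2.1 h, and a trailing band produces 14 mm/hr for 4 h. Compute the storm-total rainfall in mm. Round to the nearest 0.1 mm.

Total = Σ Rᵢ Δtᵢ = 3.5 × 5.2 + 8.9 × 2.1 + 14 × 4
      = 18.2 + 18.69 + 56 = 92.9 mm.

total ≈ 92.9 mm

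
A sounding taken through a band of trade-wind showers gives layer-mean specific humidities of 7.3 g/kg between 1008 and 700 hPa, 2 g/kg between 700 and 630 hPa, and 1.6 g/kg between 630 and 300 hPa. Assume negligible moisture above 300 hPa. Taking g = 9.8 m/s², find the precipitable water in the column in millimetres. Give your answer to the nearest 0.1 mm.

PW ≈ 29.8 mm

Precipitable water is the column-integrated vapour mass per unit area: PW = (1/g) Σ q̄ Δp, with q in kg/kg and Δp in Pa (1 kg/m² of water = 1 mm).
Layer 1008–700 hPa: Δp = 308 hPa = 30800 Pa, q̄ = 0.0073 kg/kg → 0.0073 × 30800 / 9.8 = 22.94 mm
Layer 700–630 hPa: Δp = 70 hPa = 7000 Pa, q̄ = 0.002 kg/kg → 0.002 × 7000 / 9.8 = 1.43 mm
Layer 630–300 hPa: Δp = 330 hPa = 33000 Pa, q̄ = 0.0016 kg/kg → 0.0016 × 33000 / 9.8 = 5.39 mm
PW = 22.94 + 1.43 + 5.39 = 29.76 ≈ 29.8 mm.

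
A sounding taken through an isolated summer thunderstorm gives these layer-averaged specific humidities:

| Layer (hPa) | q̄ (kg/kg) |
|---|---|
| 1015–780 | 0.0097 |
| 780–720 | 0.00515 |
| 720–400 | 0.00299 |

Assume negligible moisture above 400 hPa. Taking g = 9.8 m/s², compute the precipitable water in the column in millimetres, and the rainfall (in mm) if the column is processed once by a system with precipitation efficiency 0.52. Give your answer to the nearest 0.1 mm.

PW ≈ 36.2 mm; rainfall ≈ 18.8 mm

Precipitable water is the column-integrated vapour mass per unit area: PW = (1/g) Σ q̄ Δp, with q in kg/kg and Δp in Pa (1 kg/m² of water = 1 mm).
Layer 1015–780 hPa: Δp = 235 hPa = 23500 Pa, q̄ = 0.0097 kg/kg → 0.0097 × 23500 / 9.8 = 23.26 mm
Layer 780–720 hPa: Δp = 60 hPa = 6000 Pa, q̄ = 0.00515 kg/kg → 0.00515 × 6000 / 9.8 = 3.15 mm
Layer 720–400 hPa: Δp = 320 hPa = 32000 Pa, q̄ = 0.00299 kg/kg → 0.00299 × 32000 / 9.8 = 9.76 mm
PW = 23.26 + 3.15 + 9.76 = 36.17 ≈ 36.2 mm.
Rainfall = ε × PW = 0.52 × 36.2 = 18.8 mm.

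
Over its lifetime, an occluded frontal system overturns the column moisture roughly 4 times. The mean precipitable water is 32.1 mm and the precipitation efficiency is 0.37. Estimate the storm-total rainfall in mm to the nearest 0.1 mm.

Each cycle deposits ε × PW = 0.37 × 32.1 = 11.877 mm.
Over 4 cycles: 4 × 11.877 = 47.5 mm.

rainfall ≈ 47.5 mm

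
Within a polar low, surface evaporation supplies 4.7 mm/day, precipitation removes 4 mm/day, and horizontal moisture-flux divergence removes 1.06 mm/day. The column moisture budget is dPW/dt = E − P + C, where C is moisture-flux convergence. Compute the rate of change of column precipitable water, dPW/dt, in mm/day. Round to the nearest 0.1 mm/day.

dPW/dt = E − P + C = 4.7 − 4 + (-1.06) = -0.4 mm/day.

dPW/dt ≈ -0.4 mm/day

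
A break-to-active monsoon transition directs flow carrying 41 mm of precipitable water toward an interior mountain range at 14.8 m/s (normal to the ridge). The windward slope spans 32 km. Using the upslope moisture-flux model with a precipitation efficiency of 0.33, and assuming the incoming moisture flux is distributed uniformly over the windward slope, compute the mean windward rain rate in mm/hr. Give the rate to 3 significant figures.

R ≈ 22.5 mm/hr

Incoming column moisture flux per unit ridge length: F = V × PW = 14.8 × 41 = 606.8 mm·m/s.
Spread over the 32 km slope with efficiency ε = 0.33: R = ε·F/W = 0.33 × 606.8 / 32000 m = 6.258e-03 mm/s.
R = 6.258e-03 × 3600 = 22.5 mm/hr.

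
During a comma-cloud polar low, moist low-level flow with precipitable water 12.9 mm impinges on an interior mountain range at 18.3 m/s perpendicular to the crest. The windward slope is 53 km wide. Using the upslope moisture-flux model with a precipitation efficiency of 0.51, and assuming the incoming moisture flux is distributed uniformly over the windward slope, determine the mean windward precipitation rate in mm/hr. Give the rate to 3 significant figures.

Incoming column moisture flux per unit ridge length: F = V × PW = 18.3 × 12.9 = 236.07 mm·m/s.
Spread over the 53 km slope with efficiency ε = 0.51: R = ε·F/W = 0.51 × 236.07 / 53000 m = 2.272e-03 mm/s.
R = 2.272e-03 × 3600 = 8.18 mm/hr.

R ≈ 8.18 mm/hr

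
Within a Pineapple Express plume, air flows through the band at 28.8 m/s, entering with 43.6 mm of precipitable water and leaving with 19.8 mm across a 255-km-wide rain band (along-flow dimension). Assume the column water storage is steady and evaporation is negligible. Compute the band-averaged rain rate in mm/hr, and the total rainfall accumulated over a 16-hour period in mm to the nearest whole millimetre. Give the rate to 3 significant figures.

Column moisture flux per unit crosswind length is F = V × PW.
Inflow: F_in = 28.8 × 43.6 = 1255.68 mm·m/s
Outflow: F_out = 28.8 × 19.8 = 570.24 mm·m/s
Steady-state rate R = (F_in − F_out)/L = (1255.68 − 570.24) / 255000 m = 2.688e-03 mm/s.
R = 2.688e-03 × 3600 = 9.68 mm/hr.
Over 16 h: total = 9.68 × 16 = 154.88 ≈ 155 mm.

R ≈ 9.68 mm/hr; total ≈ 155 mm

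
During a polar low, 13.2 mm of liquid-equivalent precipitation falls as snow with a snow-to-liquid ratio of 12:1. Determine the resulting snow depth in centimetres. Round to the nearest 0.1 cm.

snow depth ≈ 15.8 cm

Snow depth = liquid × ratio = 13.2 mm × 12 = 158.4 mm = 15.8 cm.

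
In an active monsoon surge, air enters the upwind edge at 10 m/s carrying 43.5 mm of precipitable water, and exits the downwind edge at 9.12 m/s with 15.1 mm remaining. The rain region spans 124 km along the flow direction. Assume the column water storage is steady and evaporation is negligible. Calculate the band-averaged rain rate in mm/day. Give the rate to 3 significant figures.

R ≈ 207 mm/day

Column moisture flux per unit crosswind length is F = V × PW.
Inflow: F_in = 10 × 43.5 = 435 mm·m/s
Outflow: F_out = 9.12 × 15.1 = 137.712 mm·m/s
Steady-state rate R = (F_in − F_out)/L = (435 − 137.712) / 124000 m = 2.397e-03 mm/s.
R = 2.397e-03 × 3600 × 24 = 207 mm/day.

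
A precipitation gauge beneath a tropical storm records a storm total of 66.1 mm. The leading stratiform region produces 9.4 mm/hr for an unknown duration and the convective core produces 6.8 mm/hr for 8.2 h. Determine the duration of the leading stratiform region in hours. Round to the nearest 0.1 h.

Known phases: 6.8 × 8.2 = 55.76 mm.
Remaining depth = 66.1 − 55.76 = 10.34 mm.
Duration = 10.34 / 9.4 = 1.1 h.

duration ≈ 1.1 h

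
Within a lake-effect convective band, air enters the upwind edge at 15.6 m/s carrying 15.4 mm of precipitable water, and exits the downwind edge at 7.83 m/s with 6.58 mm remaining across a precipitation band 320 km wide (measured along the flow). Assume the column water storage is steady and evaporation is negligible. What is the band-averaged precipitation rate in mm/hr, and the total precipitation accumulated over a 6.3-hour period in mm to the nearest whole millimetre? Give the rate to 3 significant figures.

R ≈ 2.12 mm/hr; total ≈ 13 mm

Column moisture flux per unit crosswind length is F = V × PW.
Inflow: F_in = 15.6 × 15.4 = 240.24 mm·m/s
Outflow: F_out = 7.83 × 6.58 = 51.5214 mm·m/s
Steady-state rate R = (F_in − F_out)/L = (240.24 − 51.5214) / 320000 m = 5.897e-04 mm/s.
R = 5.897e-04 × 3600 = 2.12 mm/hr.
Over 6.3 h: total = 2.12 × 6.3 = 13.356 ≈ 13 mm.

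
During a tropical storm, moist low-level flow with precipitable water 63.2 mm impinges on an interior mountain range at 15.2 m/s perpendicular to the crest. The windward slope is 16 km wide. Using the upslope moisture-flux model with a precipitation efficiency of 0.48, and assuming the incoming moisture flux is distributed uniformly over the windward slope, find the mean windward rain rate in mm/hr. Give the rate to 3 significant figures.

Incoming column moisture flux per unit ridge length: F = V × PW = 15.2 × 63.2 = 960.64 mm·m/s.
Spread over the 16 km slope with efficiency ε = 0.48: R = ε·F/W = 0.48 × 960.64 / 16000 m = 2.882e-02 mm/s.
R = 2.882e-02 × 3600 = 104 mm/hr.

R ≈ 104 mm/hr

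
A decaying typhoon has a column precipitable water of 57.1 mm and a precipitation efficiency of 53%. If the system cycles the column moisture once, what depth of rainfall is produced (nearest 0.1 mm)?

Rainfall = ε × PW = 0.53 × 57.1 = 30.3 mm.

rainfall ≈ 30.3 mm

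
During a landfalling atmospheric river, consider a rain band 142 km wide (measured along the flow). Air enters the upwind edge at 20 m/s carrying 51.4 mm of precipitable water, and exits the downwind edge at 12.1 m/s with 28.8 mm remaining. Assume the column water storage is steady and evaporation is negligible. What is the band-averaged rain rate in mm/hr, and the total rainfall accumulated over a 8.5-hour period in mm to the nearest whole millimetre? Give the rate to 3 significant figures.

R ≈ 17.2 mm/hr; total ≈ 146 mm

Column moisture flux per unit crosswind length is F = V × PW.
Inflow: F_in = 20 × 51.4 = 1028 mm·m/s
Outflow: F_out = 12.1 × 28.8 = 348.48 mm·m/s
Steady-state rate R = (F_in − F_out)/L = (1028 − 348.48) / 142000 m = 4.785e-03 mm/s.
R = 4.785e-03 × 3600 = 17.2 mm/hr.
Over 8.5 h: total = 17.2 × 8.5 = 146.2 ≈ 146 mm.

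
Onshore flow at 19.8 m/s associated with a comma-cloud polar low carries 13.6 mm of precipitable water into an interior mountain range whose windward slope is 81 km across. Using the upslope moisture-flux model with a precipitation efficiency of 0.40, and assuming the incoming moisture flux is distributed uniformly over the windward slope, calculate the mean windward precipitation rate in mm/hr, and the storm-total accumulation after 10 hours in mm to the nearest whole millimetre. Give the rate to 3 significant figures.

R ≈ 4.79 mm/hr; total ≈ 48 mm

Incoming column moisture flux per unit ridge length: F = V × PW = 19.8 × 13.6 = 269.28 mm·m/s.
Spread over the 81 km slope with efficiency ε = 0.40: R = ε·F/W = 0.40 × 269.28 / 81000 m = 1.330e-03 mm/s.
R = 1.330e-03 × 3600 = 4.79 mm/hr.
Over 10 h: total = 4.79 × 10 = 47.9 ≈ 48 mm.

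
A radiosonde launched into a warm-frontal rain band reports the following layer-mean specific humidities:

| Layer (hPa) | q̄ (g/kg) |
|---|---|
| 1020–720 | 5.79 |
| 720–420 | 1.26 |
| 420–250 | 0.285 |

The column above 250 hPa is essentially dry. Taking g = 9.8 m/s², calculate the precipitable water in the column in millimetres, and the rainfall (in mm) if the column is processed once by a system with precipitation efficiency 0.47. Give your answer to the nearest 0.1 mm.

Precipitable water is the column-integrated vapour mass per unit area: PW = (1/g) Σ q̄ Δp, with q in kg/kg and Δp in Pa (1 kg/m² of water = 1 mm).
Layer 1020–720 hPa: Δp = 300 hPa = 30000 Pa, q̄ = 0.00579 kg/kg → 0.00579 × 30000 / 9.8 = 17.72 mm
Layer 720–420 hPa: Δp = 300 hPa = 30000 Pa, q̄ = 0.00126 kg/kg → 0.00126 × 30000 / 9.8 = 3.86 mm
Layer 420–250 hPa: Δp = 170 hPa = 17000 Pa, q̄ = 0.000285 kg/kg → 0.000285 × 17000 / 9.8 = 0.49 mm
PW = 17.72 + 3.86 + 0.49 = 22.07 ≈ 22.1 mm.
Rainfall = ε × PW = 0.47 × 22.1 = 10.4 mm.

PW ≈ 22.1 mm; rainfall ≈ 10.4 mm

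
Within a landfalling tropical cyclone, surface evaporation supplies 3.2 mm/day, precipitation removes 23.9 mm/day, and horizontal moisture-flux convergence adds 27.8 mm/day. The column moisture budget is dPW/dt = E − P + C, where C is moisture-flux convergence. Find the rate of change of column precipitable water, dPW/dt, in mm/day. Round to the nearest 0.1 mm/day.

dPW/dt ≈ 7.1 mm/day

dPW/dt = E − P + C = 3.2 − 23.9 + (27.8) = 7.1 mm/day.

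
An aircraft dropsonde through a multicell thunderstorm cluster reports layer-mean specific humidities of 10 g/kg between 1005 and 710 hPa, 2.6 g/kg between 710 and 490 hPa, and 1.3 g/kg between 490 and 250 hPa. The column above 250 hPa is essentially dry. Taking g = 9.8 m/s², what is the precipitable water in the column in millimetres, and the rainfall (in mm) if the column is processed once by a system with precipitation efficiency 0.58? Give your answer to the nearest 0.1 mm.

Precipitable water is the column-integrated vapour mass per unit area: PW = (1/g) Σ q̄ Δp, with q in kg/kg and Δp in Pa (1 kg/m² of water = 1 mm).
Layer 1005–710 hPa: Δp = 295 hPa = 29500 Pa, q̄ = 0.01 kg/kg → 0.01 × 29500 / 9.8 = 30.10 mm
Layer 710–490 hPa: Δp = 220 hPa = 22000 Pa, q̄ = 0.0026 kg/kg → 0.0026 × 22000 / 9.8 = 5.84 mm
Layer 490–250 hPa: Δp = 240 hPa = 24000 Pa, q̄ = 0.0013 kg/kg → 0.0013 × 24000 / 9.8 = 3.18 mm
PW = 30.10 + 5.84 + 3.18 = 39.12 ≈ 39.1 mm.
Rainfall = ε × PW = 0.58 × 39.1 = 22.7 mm.

PW ≈ 39.1 mm; rainfall ≈ 22.7 mm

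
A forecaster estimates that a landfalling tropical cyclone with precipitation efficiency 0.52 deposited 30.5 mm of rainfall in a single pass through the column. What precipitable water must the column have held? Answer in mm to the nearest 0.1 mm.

PW = rainfall / ε = 30.5 / 0.52 = 58.7 mm.

PW ≈ 58.7 mm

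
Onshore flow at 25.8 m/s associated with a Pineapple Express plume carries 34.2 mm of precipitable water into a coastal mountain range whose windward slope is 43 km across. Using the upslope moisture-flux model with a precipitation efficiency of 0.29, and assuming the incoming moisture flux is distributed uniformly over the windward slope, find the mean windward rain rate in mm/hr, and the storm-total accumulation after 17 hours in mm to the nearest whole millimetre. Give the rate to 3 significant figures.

Incoming column moisture flux per unit ridge length: F = V × PW = 25.8 × 34.2 = 882.36 mm·m/s.
Spread over the 43 km slope with efficiency ε = 0.29: R = ε·F/W = 0.29 × 882.36 / 43000 m = 5.951e-03 mm/s.
R = 5.951e-03 × 3600 = 21.4 mm/hr.
Over 17 h: total = 21.4 × 17 = 363.8 ≈ 364 mm.

R ≈ 21.4 mm/hr; total ≈ 364 mm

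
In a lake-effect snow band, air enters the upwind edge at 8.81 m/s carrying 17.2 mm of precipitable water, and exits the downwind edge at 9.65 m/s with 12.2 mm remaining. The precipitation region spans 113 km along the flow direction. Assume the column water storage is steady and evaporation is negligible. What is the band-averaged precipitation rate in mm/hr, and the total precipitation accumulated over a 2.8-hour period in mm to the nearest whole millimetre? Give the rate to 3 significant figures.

Column moisture flux per unit crosswind length is F = V × PW.
Inflow: F_in = 8.81 × 17.2 = 151.532 mm·m/s
Outflow: F_out = 9.65 × 12.2 = 117.73 mm·m/s
Steady-state rate R = (F_in − F_out)/L = (151.532 − 117.73) / 113000 m = 2.991e-04 mm/s.
R = 2.991e-04 × 3600 = 1.08 mm/hr.
Over 2.8 h: total = 1.08 × 2.8 = 3.024 ≈ 3 mm.

R ≈ 1.08 mm/hr; total ≈ 3 mm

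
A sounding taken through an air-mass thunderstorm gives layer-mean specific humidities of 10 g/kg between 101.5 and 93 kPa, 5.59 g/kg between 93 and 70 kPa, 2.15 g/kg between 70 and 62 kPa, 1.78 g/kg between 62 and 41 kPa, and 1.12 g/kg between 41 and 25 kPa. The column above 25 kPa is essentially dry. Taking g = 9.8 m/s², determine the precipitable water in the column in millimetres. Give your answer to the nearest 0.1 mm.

PW ≈ 29.2 mm

Precipitable water is the column-integrated vapour mass per unit area: PW = (1/g) Σ q̄ Δp, with q in kg/kg and Δp in Pa (1 kg/m² of water = 1 mm).
Layer 101.5–93 kPa: Δp = 85 hPa = 8500 Pa, q̄ = 0.01 kg/kg → 0.01 × 8500 / 9.8 = 8.67 mm
Layer 93–70 kPa: Δp = 230 hPa = 23000 Pa, q̄ = 0.00559 kg/kg → 0.00559 × 23000 / 9.8 = 13.12 mm
Layer 70–62 kPa: Δp = 80 hPa = 8000 Pa, q̄ = 0.00215 kg/kg → 0.00215 × 8000 / 9.8 = 1.76 mm
Layer 62–41 kPa: Δp = 210 hPa = 21000 Pa, q̄ = 0.00178 kg/kg → 0.00178 × 21000 / 9.8 = 3.81 mm
Layer 41–25 kPa: Δp = 160 hPa = 16000 Pa, q̄ = 0.00112 kg/kg → 0.00112 × 16000 / 9.8 = 1.83 mm
PW = 8.67 + 13.12 + 1.76 + 3.81 + 1.83 = 29.19 ≈ 29.2 mm.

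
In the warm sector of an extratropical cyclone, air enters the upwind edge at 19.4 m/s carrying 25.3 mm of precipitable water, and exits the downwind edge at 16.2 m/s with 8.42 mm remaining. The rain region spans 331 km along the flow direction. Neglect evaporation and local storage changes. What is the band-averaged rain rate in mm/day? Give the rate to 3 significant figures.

Column moisture flux per unit crosswind length is F = V × PW.
Inflow: F_in = 19.4 × 25.3 = 490.82 mm·m/s
Outflow: F_out = 16.2 × 8.42 = 136.404 mm·m/s
Steady-state rate R = (F_in − F_out)/L = (490.82 − 136.404) / 331000 m = 1.071e-03 mm/s.
R = 1.071e-03 × 3600 × 24 = 92.5 mm/day.

R ≈ 92.5 mm/day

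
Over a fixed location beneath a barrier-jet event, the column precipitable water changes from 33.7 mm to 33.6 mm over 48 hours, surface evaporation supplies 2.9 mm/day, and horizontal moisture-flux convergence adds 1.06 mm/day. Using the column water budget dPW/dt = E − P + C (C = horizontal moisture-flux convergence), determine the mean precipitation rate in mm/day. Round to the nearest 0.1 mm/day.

P ≈ 4.0 mm/day

dPW/dt = (33.6 − 33.7) mm / (48/24 day) = -0.050 mm/day.
P = E + C − dPW/dt = 2.9 + (1.06) − (-0.050) = 4.0 mm/day.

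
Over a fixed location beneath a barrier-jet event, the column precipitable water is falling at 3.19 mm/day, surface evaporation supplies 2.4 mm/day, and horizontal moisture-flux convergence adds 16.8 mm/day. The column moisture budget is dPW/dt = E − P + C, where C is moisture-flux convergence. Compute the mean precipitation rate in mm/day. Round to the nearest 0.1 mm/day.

dPW/dt = -3.19 mm/day.
P = E + C − dPW/dt = 2.4 + (16.8) − (-3.19) = 22.4 mm/day.

P ≈ 22.4 mm/day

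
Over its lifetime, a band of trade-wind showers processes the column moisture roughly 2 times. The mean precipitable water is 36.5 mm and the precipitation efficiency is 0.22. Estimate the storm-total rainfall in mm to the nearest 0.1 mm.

rainfall ≈ 16.1 mm

Each cycle deposits ε × PW = 0.22 × 36.5 = 8.03 mm.
Over 2 cycles: 2 × 8.03 = 16.1 mm.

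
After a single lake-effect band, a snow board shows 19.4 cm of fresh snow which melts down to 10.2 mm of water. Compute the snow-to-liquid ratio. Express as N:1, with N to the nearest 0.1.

ratio ≈ 19.0

Ratio = snow depth / SWE = 194 mm / 10.2 mm = 19.0, i.e. 19.0:1.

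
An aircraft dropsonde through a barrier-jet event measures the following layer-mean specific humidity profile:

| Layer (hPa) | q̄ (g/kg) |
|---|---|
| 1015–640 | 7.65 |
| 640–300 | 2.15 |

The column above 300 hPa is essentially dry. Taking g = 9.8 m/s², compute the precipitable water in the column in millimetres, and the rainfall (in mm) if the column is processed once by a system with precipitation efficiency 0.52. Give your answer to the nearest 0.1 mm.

Precipitable water is the column-integrated vapour mass per unit area: PW = (1/g) Σ q̄ Δp, with q in kg/kg and Δp in Pa (1 kg/m² of water = 1 mm).
Layer 1015–640 hPa: Δp = 375 hPa = 37500 Pa, q̄ = 0.00765 kg/kg → 0.00765 × 37500 / 9.8 = 29.27 mm
Layer 640–300 hPa: Δp = 340 hPa = 34000 Pa, q̄ = 0.00215 kg/kg → 0.00215 × 34000 / 9.8 = 7.46 mm
PW = 29.27 + 7.46 = 36.73 ≈ 36.7 mm.
Rainfall = ε × PW = 0.52 × 36.7 = 19.1 mm.

PW ≈ 36.7 mm; rainfall ≈ 19.1 mm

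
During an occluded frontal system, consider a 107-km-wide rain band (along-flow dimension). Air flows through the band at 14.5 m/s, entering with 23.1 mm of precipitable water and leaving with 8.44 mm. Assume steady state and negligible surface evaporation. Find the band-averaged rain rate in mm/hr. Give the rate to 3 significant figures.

Column moisture flux per unit crosswind length is F = V × PW.
Inflow: F_in = 14.5 × 23.1 = 334.95 mm·m/s
Outflow: F_out = 14.5 × 8.44 = 122.38 mm·m/s
Steady-state rate R = (F_in − F_out)/L = (334.95 − 122.38) / 107000 m = 1.987e-03 mm/s.
R = 1.987e-03 × 3600 = 7.15 mm/hr.

R ≈ 7.15 mm/hr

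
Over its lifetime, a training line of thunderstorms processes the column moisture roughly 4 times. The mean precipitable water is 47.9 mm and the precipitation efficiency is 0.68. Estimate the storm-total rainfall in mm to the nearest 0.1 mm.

rainfall ≈ 130.3 mm

Each cycle deposits ε × PW = 0.68 × 47.9 = 32.572 mm.
Over 4 cycles: 4 × 32.572 = 130.3 mm.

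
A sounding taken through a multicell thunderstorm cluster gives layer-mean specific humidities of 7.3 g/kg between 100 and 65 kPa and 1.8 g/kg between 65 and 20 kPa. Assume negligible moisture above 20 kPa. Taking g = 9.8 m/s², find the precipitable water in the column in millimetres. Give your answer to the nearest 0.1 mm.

Precipitable water is the column-integrated vapour mass per unit area: PW = (1/g) Σ q̄ Δp, with q in kg/kg and Δp in Pa (1 kg/m² of water = 1 mm).
Layer 100–65 kPa: Δp = 350 hPa = 35000 Pa, q̄ = 0.0073 kg/kg → 0.0073 × 35000 / 9.8 = 26.07 mm
Layer 65–20 kPa: Δp = 450 hPa = 45000 Pa, q̄ = 0.0018 kg/kg → 0.0018 × 45000 / 9.8 = 8.27 mm
PW = 26.07 + 8.27 = 34.34 ≈ 34.3 mm.

PW ≈ 34.3 mm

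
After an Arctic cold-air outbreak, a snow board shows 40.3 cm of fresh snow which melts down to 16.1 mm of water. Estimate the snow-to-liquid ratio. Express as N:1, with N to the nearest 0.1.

Ratio = snow depth / SWE = 403 mm / 16.1 mm = 25.0, i.e. 25.0:1.

ratio ≈ 25.0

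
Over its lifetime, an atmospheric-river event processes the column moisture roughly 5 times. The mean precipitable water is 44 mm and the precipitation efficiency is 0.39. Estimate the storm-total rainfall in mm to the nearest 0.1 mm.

Each cycle deposits ε × PW = 0.39 × 44 = 17.16 mm.
Over 5 cycles: 5 × 17.16 = 85.8 mm.

rainfall ≈ 85.8 mm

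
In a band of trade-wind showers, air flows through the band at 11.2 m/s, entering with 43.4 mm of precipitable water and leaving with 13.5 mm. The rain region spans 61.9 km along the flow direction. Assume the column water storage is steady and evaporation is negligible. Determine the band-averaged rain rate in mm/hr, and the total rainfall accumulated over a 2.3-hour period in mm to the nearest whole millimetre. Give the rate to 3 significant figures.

Column moisture flux per unit crosswind length is F = V × PW.
Inflow: F_in = 11.2 × 43.4 = 486.08 mm·m/s
Outflow: F_out = 11.2 × 13.5 = 151.2 mm·m/s
Steady-state rate R = (F_in − F_out)/L = (486.08 − 151.2) / 61900 m = 5.410e-03 mm/s.
R = 5.410e-03 × 3600 = 19.5 mm/hr.
Over 2.3 h: total = 19.5 × 2.3 = 44.85 ≈ 45 mm.

R ≈ 19.5 mm/hr; total ≈ 45 mm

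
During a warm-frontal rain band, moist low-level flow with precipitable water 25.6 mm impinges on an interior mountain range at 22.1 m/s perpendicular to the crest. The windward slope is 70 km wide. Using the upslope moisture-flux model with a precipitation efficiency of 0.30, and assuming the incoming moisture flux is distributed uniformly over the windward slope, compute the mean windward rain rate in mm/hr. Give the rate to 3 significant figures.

R ≈ 8.73 mm/hr

Incoming column moisture flux per unit ridge length: F = V × PW = 22.1 × 25.6 = 565.76 mm·m/s.
Spread over the 70 km slope with efficiency ε = 0.30: R = ε·F/W = 0.30 × 565.76 / 70000 m = 2.425e-03 mm/s.
R = 2.425e-03 × 3600 = 8.73 mm/hr.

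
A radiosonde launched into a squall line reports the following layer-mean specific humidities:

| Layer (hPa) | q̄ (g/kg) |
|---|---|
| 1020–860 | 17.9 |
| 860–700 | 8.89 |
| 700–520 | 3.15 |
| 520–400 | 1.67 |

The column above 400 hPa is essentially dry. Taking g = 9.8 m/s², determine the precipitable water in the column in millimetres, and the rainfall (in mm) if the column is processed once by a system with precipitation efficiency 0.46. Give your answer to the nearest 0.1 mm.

Precipitable water is the column-integrated vapour mass per unit area: PW = (1/g) Σ q̄ Δp, with q in kg/kg and Δp in Pa (1 kg/m² of water = 1 mm).
Layer 1020–860 hPa: Δp = 160 hPa = 16000 Pa, q̄ = 0.0179 kg/kg → 0.0179 × 16000 / 9.8 = 29.22 mm
Layer 860–700 hPa: Δp = 160 hPa = 16000 Pa, q̄ = 0.00889 kg/kg → 0.00889 × 16000 / 9.8 = 14.51 mm
Layer 700–520 hPa: Δp = 180 hPa = 18000 Pa, q̄ = 0.00315 kg/kg → 0.00315 × 18000 / 9.8 = 5.79 mm
Layer 520–400 hPa: Δp = 120 hPa = 12000 Pa, q̄ = 0.00167 kg/kg → 0.00167 × 12000 / 9.8 = 2.04 mm
PW = 29.22 + 14.51 + 5.79 + 2.04 = 51.56 ≈ 51.6 mm.
Rainfall = ε × PW = 0.46 × 51.6 = 23.7 mm.

PW ≈ 51.6 mm; rainfall ≈ 23.7 mm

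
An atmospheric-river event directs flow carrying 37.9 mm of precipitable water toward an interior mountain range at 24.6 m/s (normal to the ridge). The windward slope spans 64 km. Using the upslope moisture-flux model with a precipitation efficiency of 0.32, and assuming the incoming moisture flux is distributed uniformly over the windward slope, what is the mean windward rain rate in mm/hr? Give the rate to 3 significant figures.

R ≈ 16.8 mm/hr

Incoming column moisture flux per unit ridge length: F = V × PW = 24.6 × 37.9 = 932.34 mm·m/s.
Spread over the 64 km slope with efficiency ε = 0.32: R = ε·F/W = 0.32 × 932.34 / 64000 m = 4.662e-03 mm/s.
R = 4.662e-03 × 3600 = 16.8 mm/hr.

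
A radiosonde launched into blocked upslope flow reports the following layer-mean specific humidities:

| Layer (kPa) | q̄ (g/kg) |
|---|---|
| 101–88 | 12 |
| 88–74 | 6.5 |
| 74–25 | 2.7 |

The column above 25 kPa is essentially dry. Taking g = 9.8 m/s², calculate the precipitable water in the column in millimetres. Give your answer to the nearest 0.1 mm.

PW ≈ 38.7 mm

Precipitable water is the column-integrated vapour mass per unit area: PW = (1/g) Σ q̄ Δp, with q in kg/kg and Δp in Pa (1 kg/m² of water = 1 mm).
Layer 101–88 kPa: Δp = 130 hPa = 13000 Pa, q̄ = 0.012 kg/kg → 0.012 × 13000 / 9.8 = 15.92 mm
Layer 88–74 kPa: Δp = 140 hPa = 14000 Pa, q̄ = 0.0065 kg/kg → 0.0065 × 14000 / 9.8 = 9.29 mm
Layer 74–25 kPa: Δp = 490 hPa = 49000 Pa, q̄ = 0.0027 kg/kg → 0.0027 × 49000 / 9.8 = 13.50 mm
PW = 15.92 + 9.29 + 13.50 = 38.71 ≈ 38.7 mm.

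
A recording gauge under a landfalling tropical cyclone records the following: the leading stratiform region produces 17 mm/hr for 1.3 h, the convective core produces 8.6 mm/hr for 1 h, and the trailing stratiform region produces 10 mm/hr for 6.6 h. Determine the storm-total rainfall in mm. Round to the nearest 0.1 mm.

total ≈ 96.7 mm

Total = Σ Rᵢ Δtᵢ = 17 × 1.3 + 8.6 × 1 + 10 × 6.6
      = 22.1 + 8.6 + 66 = 96.7 mm.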